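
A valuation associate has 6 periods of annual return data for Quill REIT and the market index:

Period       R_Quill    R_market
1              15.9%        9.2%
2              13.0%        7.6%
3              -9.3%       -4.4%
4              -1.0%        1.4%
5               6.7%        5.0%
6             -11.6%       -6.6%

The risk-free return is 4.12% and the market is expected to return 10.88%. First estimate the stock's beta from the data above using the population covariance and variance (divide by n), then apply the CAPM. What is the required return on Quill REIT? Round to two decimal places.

Mean R_i = (15.9 + 13.0 − 9.3 − 1.0 + 6.7 − 11.6) / 6 = 2.2833%
Mean R_m = (9.2 + 7.6 − 4.4 + 1.4 + 5.0 − 6.6) / 6 = 2.0333%
Σ(R_i − R̄_i)(R_m − R̄_m) = 366.8033  ⇒  Cov = 366.8033 / 6 = 61.1339
Σ(R_m − R̄_m)² = 207.4733  ⇒  Var(R_m) = 207.4733 / 6 = 34.5789
β = Cov / Var(R_m) = 61.1339 / 34.5789 = 1.7680
MRP = 10.88% − 4.12% = 6.76%
E(R) = R_f + β × MRP = 4.12% + 1.7680 × 6.76% = 16.07%

16.07%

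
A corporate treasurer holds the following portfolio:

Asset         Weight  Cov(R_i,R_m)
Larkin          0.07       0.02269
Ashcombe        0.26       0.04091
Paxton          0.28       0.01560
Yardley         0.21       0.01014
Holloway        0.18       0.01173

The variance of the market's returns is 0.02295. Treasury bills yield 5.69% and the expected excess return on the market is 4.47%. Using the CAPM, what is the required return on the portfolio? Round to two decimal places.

9.75%

β_Larkin = 0.02269 / 0.02295 = 0.9887
β_Ashcombe = 0.04091 / 0.02295 = 1.7826
β_Paxton = 0.01560 / 0.02295 = 0.6797
β_Yardley = 0.01014 / 0.02295 = 0.4418
β_Holloway = 0.01173 / 0.02295 = 0.5111
β_P = Σ w_i β_i = 0.07×0.9887 + 0.26×1.7826 + 0.28×0.6797 + 0.21×0.4418 + 0.18×0.5111 = 0.9078
E(R_P) = R_f + β_P × MRP = 5.69% + 0.9078 × 4.47% = 9.75%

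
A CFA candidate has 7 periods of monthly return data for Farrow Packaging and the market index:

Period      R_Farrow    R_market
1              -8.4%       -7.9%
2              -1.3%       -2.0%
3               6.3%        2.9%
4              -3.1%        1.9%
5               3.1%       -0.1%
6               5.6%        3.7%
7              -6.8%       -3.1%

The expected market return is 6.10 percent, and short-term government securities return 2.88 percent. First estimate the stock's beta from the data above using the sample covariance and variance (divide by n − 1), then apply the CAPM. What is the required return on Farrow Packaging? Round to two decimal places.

Mean R_i = (-8.4 − 1.3 + 6.3 − 3.1 + 3.1 + 5.6 − 6.8) / 7 = -0.6571%
Mean R_m = (-7.9 − 2.0 + 2.9 + 1.9 − 0.1 + 3.7 − 3.1) / 7 = -0.6571%
Σ(R_i − R̄_i)(R_m − R̄_m) = 119.8071  ⇒  Cov = 119.8071 / 6 = 19.9679
Σ(R_m − R̄_m)² = 98.7171  ⇒  Var(R_m) = 98.7171 / 6 = 16.4529
β = Cov / Var(R_m) = 19.9679 / 16.4529 = 1.2136
MRP = 6.10% − 2.88% = 3.22%
E(R) = R_f + β × MRP = 2.88% + 1.2136 × 3.22% = 6.79%

6.79%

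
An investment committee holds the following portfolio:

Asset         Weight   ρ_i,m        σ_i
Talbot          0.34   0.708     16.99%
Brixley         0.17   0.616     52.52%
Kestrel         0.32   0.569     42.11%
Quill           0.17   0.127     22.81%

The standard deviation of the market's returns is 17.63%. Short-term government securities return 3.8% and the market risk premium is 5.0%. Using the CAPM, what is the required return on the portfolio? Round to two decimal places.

8.83%

β_Talbot = 0.708 × 16.99% / 17.63% = 0.6823
β_Brixley = 0.616 × 52.52% / 17.63% = 1.8351
β_Kestrel = 0.569 × 42.11% / 17.63% = 1.3591
β_Quill = 0.127 × 22.81% / 17.63% = 0.1643
β_P = Σ w_i β_i = 0.34×0.6823 + 0.17×1.8351 + 0.32×1.3591 + 0.17×0.1643 = 1.0068
E(R_P) = R_f + β_P × MRP = 3.8% + 1.0068 × 5.0% = 8.83%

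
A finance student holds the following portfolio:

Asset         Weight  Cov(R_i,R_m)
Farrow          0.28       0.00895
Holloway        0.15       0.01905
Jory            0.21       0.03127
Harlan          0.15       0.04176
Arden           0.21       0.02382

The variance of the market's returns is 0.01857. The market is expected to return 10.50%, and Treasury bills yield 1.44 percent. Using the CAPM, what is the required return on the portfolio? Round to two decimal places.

12.76%

β_Farrow = 0.00895 / 0.01857 = 0.4820
β_Holloway = 0.01905 / 0.01857 = 1.0258
β_Jory = 0.03127 / 0.01857 = 1.6839
β_Harlan = 0.04176 / 0.01857 = 2.2488
β_Arden = 0.02382 / 0.01857 = 1.2827
β_P = Σ w_i β_i = 0.28×0.4820 + 0.15×1.0258 + 0.21×1.6839 + 0.15×2.2488 + 0.21×1.2827 = 1.2491
MRP = 10.50% − 1.44% = 9.06%
E(R_P) = R_f + β_P × MRP = 1.44% + 1.2491 × 9.06% = 12.76%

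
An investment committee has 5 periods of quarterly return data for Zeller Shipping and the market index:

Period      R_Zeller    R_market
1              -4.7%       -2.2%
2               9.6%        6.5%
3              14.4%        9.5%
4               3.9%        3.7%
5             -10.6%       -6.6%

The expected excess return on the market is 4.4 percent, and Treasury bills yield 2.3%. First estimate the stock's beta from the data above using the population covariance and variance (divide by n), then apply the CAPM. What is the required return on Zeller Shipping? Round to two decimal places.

9.16%

Mean R_i = (-4.7 + 9.6 + 14.4 + 3.9 − 10.6) / 5 = 2.5200%
Mean R_m = (-2.2 + 6.5 + 9.5 + 3.7 − 6.6) / 5 = 2.1800%
Σ(R_i − R̄_i)(R_m − R̄_m) = 266.4620  ⇒  Cov = 266.4620 / 5 = 53.2924
Σ(R_m − R̄_m)² = 170.8280  ⇒  Var(R_m) = 170.8280 / 5 = 34.1656
β = Cov / Var(R_m) = 53.2924 / 34.1656 = 1.5598
E(R) = R_f + β × MRP = 2.3% + 1.5598 × 4.4% = 9.16%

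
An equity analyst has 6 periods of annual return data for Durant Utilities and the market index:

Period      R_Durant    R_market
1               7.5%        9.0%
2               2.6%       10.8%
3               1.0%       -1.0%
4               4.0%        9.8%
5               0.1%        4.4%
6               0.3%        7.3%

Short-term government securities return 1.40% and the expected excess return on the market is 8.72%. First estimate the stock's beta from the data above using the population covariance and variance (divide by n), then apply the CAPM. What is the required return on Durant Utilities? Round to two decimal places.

4.31%

Mean R_i = (7.5 + 2.6 + 1.0 + 4.0 + 0.1 + 0.3) / 6 = 2.5833%
Mean R_m = (9.0 + 10.8 − 1.0 + 9.8 + 4.4 + 7.3) / 6 = 6.7167%
Σ(R_i − R̄_i)(R_m − R̄_m) = 32.3017  ⇒  Cov = 32.3017 / 6 = 5.3836
Σ(R_m − R̄_m)² = 96.6483  ⇒  Var(R_m) = 96.6483 / 6 = 16.1081
β = Cov / Var(R_m) = 5.3836 / 16.1081 = 0.3342
E(R) = R_f + β × MRP = 1.40% + 0.3342 × 8.72% = 4.31%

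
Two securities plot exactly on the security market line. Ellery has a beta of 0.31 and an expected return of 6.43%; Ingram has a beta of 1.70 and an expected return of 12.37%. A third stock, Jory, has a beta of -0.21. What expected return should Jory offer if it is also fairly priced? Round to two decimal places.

MRP (SML slope) = (12.37% − 6.43%) / (1.70 − 0.31) = 5.94% / 1.39 = 4.2734%
R_f (intercept) = 6.43% − 0.31 × 4.2734% = 5.1052%
E(R_Jory) = R_f + β × MRP = 5.1052% + -0.21 × 4.2734% = 4.21%

4.21%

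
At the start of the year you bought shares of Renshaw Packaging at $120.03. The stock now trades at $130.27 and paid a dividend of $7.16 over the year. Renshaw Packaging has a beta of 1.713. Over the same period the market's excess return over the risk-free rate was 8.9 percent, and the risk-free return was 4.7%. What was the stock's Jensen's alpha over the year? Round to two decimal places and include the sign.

Realised HPR = (P1 + D1 − P0) / P0 = (130.27 + 7.16 − 120.03) / 120.03 = 17.40 / 120.03 = 14.4964%
CAPM required = R_f + β·MRP = 4.7% + 1.713 × 8.9% = 19.9457%
α = realised − required = 14.4964% − 19.9457% = -5.45%

-5.45%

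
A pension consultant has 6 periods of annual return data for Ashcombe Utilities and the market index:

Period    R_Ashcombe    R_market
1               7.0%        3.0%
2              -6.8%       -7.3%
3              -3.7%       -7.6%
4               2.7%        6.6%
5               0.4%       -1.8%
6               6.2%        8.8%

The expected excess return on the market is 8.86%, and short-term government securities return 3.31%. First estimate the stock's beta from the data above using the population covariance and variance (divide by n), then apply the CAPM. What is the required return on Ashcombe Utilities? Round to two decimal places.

Mean R_i = (7.0 − 6.8 − 3.7 + 2.7 + 0.4 + 6.2) / 6 = 0.9667%
Mean R_m = (3.0 − 7.3 − 7.6 + 6.6 − 1.8 + 8.8) / 6 = 0.2833%
Σ(R_i − R̄_i)(R_m − R̄_m) = 168.7767  ⇒  Cov = 168.7767 / 6 = 28.1295
Σ(R_m − R̄_m)² = 243.8083  ⇒  Var(R_m) = 243.8083 / 6 = 40.6347
β = Cov / Var(R_m) = 28.1295 / 40.6347 = 0.6923
E(R) = R_f + β × MRP = 3.31% + 0.6923 × 8.86% = 9.44%

9.44%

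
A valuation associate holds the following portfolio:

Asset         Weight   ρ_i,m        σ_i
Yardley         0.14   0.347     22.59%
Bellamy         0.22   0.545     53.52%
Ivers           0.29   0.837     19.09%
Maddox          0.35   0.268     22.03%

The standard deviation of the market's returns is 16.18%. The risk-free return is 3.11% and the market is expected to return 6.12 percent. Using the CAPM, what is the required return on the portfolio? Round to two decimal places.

5.75%

β_Yardley = 0.347 × 22.59% / 16.18% = 0.4845
β_Bellamy = 0.545 × 53.52% / 16.18% = 1.8027
β_Ivers = 0.837 × 19.09% / 16.18% = 0.9875
β_Maddox = 0.268 × 22.03% / 16.18% = 0.3649
β_P = Σ w_i β_i = 0.14×0.4845 + 0.22×1.8027 + 0.29×0.9875 + 0.35×0.3649 = 0.8785
MRP = 6.12% − 3.11% = 3.01%
E(R_P) = R_f + β_P × MRP = 3.11% + 0.8785 × 3.01% = 5.75%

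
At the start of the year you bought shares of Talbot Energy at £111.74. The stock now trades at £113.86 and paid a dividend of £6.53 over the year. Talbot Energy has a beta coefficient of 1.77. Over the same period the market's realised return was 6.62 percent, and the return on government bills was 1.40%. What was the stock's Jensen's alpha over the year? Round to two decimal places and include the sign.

-2.90%

Realised HPR = (P1 + D1 − P0) / P0 = (113.86 + 6.53 − 111.74) / 111.74 = 8.65 / 111.74 = 7.7412%
MRP = 6.62% − 1.40% = 5.22%
CAPM required = R_f + β·MRP = 1.40% + 1.77 × 5.22% = 10.6394%
α = realised − required = 7.7412% − 10.6394% = -2.90%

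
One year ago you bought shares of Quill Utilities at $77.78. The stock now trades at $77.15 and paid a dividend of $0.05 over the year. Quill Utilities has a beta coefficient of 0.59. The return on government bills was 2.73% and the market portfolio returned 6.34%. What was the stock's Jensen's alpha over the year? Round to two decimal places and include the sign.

Realised HPR = (P1 + D1 − P0) / P0 = (77.15 + 0.05 − 77.78) / 77.78 = -0.58 / 77.78 = -0.7457%
MRP = 6.34% − 2.73% = 3.61%
CAPM required = R_f + β·MRP = 2.73% + 0.59 × 3.61% = 4.8599%
α = realised − required = -0.7457% − 4.8599% = -5.61%

-5.61%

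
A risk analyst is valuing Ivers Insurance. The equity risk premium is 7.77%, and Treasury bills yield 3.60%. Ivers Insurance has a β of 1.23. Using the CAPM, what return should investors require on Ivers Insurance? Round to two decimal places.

E(R) = R_f + β × MRP = 3.60% + 1.23 × 7.77% = 13.16%

13.16%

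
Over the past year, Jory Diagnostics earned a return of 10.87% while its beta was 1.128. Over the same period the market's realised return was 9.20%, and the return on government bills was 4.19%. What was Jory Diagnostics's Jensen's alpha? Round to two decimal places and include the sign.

+1.03%

Market excess return = 9.20% − 4.19% = 5.01%
CAPM benchmark = R_f + β(R_m − R_f) = 4.19% + 1.128 × 5.01% = 9.84128%
α = actual − benchmark = 10.87% − 9.84128% = +1.03%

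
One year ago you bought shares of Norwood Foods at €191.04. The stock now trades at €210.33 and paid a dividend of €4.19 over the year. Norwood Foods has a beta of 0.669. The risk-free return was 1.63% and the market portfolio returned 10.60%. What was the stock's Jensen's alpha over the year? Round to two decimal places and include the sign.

+4.66%

Realised HPR = (P1 + D1 − P0) / P0 = (210.33 + 4.19 − 191.04) / 191.04 = 23.48 / 191.04 = 12.2906%
MRP = 10.60% − 1.63% = 8.97%
CAPM required = R_f + β·MRP = 1.63% + 0.669 × 8.97% = 7.63093%
α = realised − required = 12.2906% − 7.63093% = +4.66%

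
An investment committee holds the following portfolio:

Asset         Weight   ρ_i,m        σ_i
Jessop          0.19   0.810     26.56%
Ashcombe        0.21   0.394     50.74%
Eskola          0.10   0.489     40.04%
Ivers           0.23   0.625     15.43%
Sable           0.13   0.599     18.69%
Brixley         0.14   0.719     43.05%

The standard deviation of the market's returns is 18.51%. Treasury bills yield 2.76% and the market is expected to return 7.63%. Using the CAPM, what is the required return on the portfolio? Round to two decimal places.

7.56%

β_Jessop = 0.810 × 26.56% / 18.51% = 1.1623
β_Ashcombe = 0.394 × 50.74% / 18.51% = 1.0800
β_Eskola = 0.489 × 40.04% / 18.51% = 1.0578
β_Ivers = 0.625 × 15.43% / 18.51% = 0.5210
β_Sable = 0.599 × 18.69% / 18.51% = 0.6048
β_Brixley = 0.719 × 43.05% / 18.51% = 1.6722
β_P = Σ w_i β_i = 0.19×1.1623 + 0.21×1.0800 + 0.10×1.0578 + 0.23×0.5210 + 0.13×0.6048 + 0.14×1.6722 = 0.9860
MRP = 7.63% − 2.76% = 4.87%
E(R_P) = R_f + β_P × MRP = 2.76% + 0.9860 × 4.87% = 7.56%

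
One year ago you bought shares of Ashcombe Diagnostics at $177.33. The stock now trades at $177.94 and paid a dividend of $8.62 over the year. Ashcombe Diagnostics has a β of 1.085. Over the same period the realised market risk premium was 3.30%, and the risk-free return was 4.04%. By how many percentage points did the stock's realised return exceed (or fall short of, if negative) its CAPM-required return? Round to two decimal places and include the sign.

Realised HPR = (P1 + D1 − P0) / P0 = (177.94 + 8.62 − 177.33) / 177.33 = 9.23 / 177.33 = 5.2050%
CAPM required = R_f + β·MRP = 4.04% + 1.085 × 3.30% = 7.62050%
α = realised − required = 5.2050% − 7.62050% = -2.42%

-2.42%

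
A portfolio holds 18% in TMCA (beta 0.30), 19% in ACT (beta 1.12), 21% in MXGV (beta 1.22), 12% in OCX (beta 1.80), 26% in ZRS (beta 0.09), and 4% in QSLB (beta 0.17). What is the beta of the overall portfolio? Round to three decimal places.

0.769

β_P = Σ w_i β_i = 0.18×0.30 + 0.19×1.12 + 0.21×1.22 + 0.12×1.80 + 0.26×0.09 + 0.04×0.17 = 0.7692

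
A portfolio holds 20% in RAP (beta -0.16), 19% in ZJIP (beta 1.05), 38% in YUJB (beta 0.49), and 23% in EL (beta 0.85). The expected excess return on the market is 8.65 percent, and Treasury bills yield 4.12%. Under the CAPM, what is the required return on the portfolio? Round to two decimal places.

8.87%

β_P = Σ w_i β_i = 0.20×-0.16 + 0.19×1.05 + 0.38×0.49 + 0.23×0.85 = 0.5492
E(R_P) = R_f + β_P × MRP = 4.12% + 0.5492 × 8.65% = 8.87%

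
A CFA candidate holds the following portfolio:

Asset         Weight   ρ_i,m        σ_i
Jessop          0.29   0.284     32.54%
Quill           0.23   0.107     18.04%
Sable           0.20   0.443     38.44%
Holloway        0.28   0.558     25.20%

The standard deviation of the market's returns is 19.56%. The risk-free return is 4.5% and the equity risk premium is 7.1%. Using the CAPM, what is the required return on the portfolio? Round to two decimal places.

β_Jessop = 0.284 × 32.54% / 19.56% = 0.4725
β_Quill = 0.107 × 18.04% / 19.56% = 0.0987
β_Sable = 0.443 × 38.44% / 19.56% = 0.8706
β_Holloway = 0.558 × 25.20% / 19.56% = 0.7189
β_P = Σ w_i β_i = 0.29×0.4725 + 0.23×0.0987 + 0.20×0.8706 + 0.28×0.7189 = 0.5351
E(R_P) = R_f + β_P × MRP = 4.5% + 0.5351 × 7.1% = 8.30%

8.30%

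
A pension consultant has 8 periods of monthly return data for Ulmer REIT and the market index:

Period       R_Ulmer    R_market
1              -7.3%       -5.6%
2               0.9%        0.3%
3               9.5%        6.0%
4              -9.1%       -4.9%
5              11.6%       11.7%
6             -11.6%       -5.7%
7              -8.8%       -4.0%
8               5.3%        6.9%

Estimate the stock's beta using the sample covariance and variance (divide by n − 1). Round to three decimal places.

Mean R_i = (-7.3 + 0.9 + 9.5 − 9.1 + 11.6 − 11.6 − 8.8 + 5.3) / 8 = -1.1875%
Mean R_m = (-5.6 + 0.3 + 6.0 − 4.9 + 11.7 − 5.7 − 4.0 + 6.9) / 8 = 0.5875%
Σ(R_i − R̄_i)(R_m − R̄_m) = 421.9313  ⇒  Cov = 421.9313 / 7 = 60.2759
Σ(R_m − R̄_m)² = 321.6888  ⇒  Var(R_m) = 321.6888 / 7 = 45.9555
β = Cov / Var(R_m) = 60.2759 / 45.9555 = 1.3116

1.312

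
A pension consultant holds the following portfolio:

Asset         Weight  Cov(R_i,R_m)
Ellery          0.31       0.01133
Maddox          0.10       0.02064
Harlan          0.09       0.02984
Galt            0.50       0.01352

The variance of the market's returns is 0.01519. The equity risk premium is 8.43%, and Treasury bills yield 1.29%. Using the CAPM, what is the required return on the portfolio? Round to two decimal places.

9.63%

β_Ellery = 0.01133 / 0.01519 = 0.7459
β_Maddox = 0.02064 / 0.01519 = 1.3588
β_Harlan = 0.02984 / 0.01519 = 1.9645
β_Galt = 0.01352 / 0.01519 = 0.8901
β_P = Σ w_i β_i = 0.31×0.7459 + 0.10×1.3588 + 0.09×1.9645 + 0.50×0.8901 = 0.9890
E(R_P) = R_f + β_P × MRP = 1.29% + 0.9890 × 8.43% = 9.63%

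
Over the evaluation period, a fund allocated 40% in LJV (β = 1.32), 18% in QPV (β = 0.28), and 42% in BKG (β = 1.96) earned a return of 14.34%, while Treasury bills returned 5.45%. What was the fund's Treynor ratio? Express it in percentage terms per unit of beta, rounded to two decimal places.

β_P = 0.40×1.32 + 0.18×0.28 + 0.42×1.96 = 1.4016
Treynor = (R_P − R_f) / β_P = (14.34% − 5.45%) / 1.4016 = 8.89% / 1.4016 = 6.34%

6.34%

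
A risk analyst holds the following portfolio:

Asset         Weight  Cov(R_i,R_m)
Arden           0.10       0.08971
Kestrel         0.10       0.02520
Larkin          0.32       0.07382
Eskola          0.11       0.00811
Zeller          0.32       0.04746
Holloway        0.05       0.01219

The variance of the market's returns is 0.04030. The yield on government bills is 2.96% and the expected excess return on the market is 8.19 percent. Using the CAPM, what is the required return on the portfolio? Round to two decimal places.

β_Arden = 0.08971 / 0.04030 = 2.2261
β_Kestrel = 0.02520 / 0.04030 = 0.6253
β_Larkin = 0.07382 / 0.04030 = 1.8318
β_Eskola = 0.00811 / 0.04030 = 0.2012
β_Zeller = 0.04746 / 0.04030 = 1.1777
β_Holloway = 0.01219 / 0.04030 = 0.3025
β_P = Σ w_i β_i = 0.10×2.2261 + 0.10×0.6253 + 0.32×1.8318 + 0.11×0.2012 + 0.32×1.1777 + 0.05×0.3025 = 1.2854
E(R_P) = R_f + β_P × MRP = 2.96% + 1.2854 × 8.19% = 13.49%

13.49%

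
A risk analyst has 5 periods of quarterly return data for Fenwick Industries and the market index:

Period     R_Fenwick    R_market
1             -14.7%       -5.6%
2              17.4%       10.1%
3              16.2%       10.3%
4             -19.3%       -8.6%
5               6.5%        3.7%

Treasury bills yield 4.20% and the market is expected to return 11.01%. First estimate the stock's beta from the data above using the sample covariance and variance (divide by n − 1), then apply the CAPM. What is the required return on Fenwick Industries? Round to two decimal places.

Mean R_i = (-14.7 + 17.4 + 16.2 − 19.3 + 6.5) / 5 = 1.2200%
Mean R_m = (-5.6 + 10.1 + 10.3 − 8.6 + 3.7) / 5 = 1.9800%
Σ(R_i − R̄_i)(R_m − R̄_m) = 602.8720  ⇒  Cov = 602.8720 / 4 = 150.7180
Σ(R_m − R̄_m)² = 307.5080  ⇒  Var(R_m) = 307.5080 / 4 = 76.8770
β = Cov / Var(R_m) = 150.7180 / 76.8770 = 1.9605
MRP = 11.01% − 4.20% = 6.81%
E(R) = R_f + β × MRP = 4.20% + 1.9605 × 6.81% = 17.55%

17.55%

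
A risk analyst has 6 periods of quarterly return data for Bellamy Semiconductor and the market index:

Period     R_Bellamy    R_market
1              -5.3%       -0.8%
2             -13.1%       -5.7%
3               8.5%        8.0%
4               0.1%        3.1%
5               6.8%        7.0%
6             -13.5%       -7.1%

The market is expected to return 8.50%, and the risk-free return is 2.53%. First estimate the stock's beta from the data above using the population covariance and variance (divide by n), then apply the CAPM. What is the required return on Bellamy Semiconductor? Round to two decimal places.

11.45%

Mean R_i = (-5.3 − 13.1 + 8.5 + 0.1 + 6.8 − 13.5) / 6 = -2.7500%
Mean R_m = (-0.8 − 5.7 + 8.0 + 3.1 + 7.0 − 7.1) / 6 = 0.7500%
Σ(R_i − R̄_i)(R_m − R̄_m) = 303.0450  ⇒  Cov = 303.0450 / 6 = 50.5075
Σ(R_m − R̄_m)² = 202.7750  ⇒  Var(R_m) = 202.7750 / 6 = 33.7958
β = Cov / Var(R_m) = 50.5075 / 33.7958 = 1.4945
MRP = 8.50% − 2.53% = 5.97%
E(R) = R_f + β × MRP = 2.53% + 1.4945 × 5.97% = 11.45%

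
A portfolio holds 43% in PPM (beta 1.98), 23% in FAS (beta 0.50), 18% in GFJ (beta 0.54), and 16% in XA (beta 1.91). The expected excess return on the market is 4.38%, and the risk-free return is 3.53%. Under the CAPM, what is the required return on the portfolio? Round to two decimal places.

9.53%

β_P = Σ w_i β_i = 0.43×1.98 + 0.23×0.50 + 0.18×0.54 + 0.16×1.91 = 1.3692
E(R_P) = R_f + β_P × MRP = 3.53% + 1.3692 × 4.38% = 9.53%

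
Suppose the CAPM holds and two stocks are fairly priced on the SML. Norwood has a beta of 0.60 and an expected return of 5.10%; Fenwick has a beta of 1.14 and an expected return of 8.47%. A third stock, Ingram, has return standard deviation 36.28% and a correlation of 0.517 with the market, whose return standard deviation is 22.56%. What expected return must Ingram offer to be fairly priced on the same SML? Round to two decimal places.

6.54%

MRP = (8.47% − 5.10%) / (1.14 − 0.60) = 6.2407%
R_f = 5.10% − 0.60 × 6.2407% = 1.3556%
β_Ingram = ρ·σ_i/σ_m = 0.517 × 36.28 / 22.56 = 0.8314
E(R_Ingram) = R_f + β × MRP = 1.3556% + 0.8314 × 6.2407% = 6.54%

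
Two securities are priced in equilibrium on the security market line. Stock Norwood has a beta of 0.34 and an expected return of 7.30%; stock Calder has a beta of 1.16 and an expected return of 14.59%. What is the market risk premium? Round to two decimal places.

8.89%

Both satisfy E(R) = R_f + β·MRP, so the slope of the SML is
MRP = (14.59% − 7.30%) / (1.16 − 0.34) = 7.29% / 0.82 = 8.8902%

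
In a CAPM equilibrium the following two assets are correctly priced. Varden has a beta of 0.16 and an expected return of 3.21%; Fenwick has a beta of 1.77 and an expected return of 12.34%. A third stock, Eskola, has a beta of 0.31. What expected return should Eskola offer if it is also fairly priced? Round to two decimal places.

4.06%

MRP (SML slope) = (12.34% − 3.21%) / (1.77 − 0.16) = 9.13% / 1.61 = 5.6708%
R_f (intercept) = 3.21% − 0.16 × 5.6708% = 2.3027%
E(R_Eskola) = R_f + β × MRP = 2.3027% + 0.31 × 5.6708% = 4.06%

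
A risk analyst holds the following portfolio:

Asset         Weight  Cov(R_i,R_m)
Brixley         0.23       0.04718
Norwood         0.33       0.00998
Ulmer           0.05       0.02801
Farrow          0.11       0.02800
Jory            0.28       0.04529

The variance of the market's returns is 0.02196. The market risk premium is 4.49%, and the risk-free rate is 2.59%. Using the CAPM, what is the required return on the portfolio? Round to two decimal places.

β_Brixley = 0.04718 / 0.02196 = 2.1485
β_Norwood = 0.00998 / 0.02196 = 0.4545
β_Ulmer = 0.02801 / 0.02196 = 1.2755
β_Farrow = 0.02800 / 0.02196 = 1.2750
β_Jory = 0.04529 / 0.02196 = 2.0624
β_P = Σ w_i β_i = 0.23×2.1485 + 0.33×0.4545 + 0.05×1.2755 + 0.11×1.2750 + 0.28×2.0624 = 1.4256
E(R_P) = R_f + β_P × MRP = 2.59% + 1.4256 × 4.49% = 8.99%

8.99%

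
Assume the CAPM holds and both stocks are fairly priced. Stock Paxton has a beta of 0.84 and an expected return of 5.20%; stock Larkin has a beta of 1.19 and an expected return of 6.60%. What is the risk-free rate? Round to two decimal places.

1.84%

Both satisfy E(R) = R_f + β·MRP, so the slope of the SML is
MRP = (6.60% − 5.20%) / (1.19 − 0.84) = 1.40% / 0.35 = 4.0000%
R_f = E(R_Paxton) − β_Paxton·MRP = 5.20% − 0.84 × 4.0000% = 1.8400%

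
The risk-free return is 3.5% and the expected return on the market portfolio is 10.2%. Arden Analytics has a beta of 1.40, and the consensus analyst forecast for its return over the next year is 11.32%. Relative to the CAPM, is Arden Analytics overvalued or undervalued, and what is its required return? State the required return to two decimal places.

MRP = 10.2% − 3.5% = 6.70%
Required return = R_f + β·MRP = 3.5% + 1.40 × 6.7% = 12.88%
Forecast 11.32% < required 12.88% → the stock plots below the SML → overvalued.

Overvalued; required return 12.88%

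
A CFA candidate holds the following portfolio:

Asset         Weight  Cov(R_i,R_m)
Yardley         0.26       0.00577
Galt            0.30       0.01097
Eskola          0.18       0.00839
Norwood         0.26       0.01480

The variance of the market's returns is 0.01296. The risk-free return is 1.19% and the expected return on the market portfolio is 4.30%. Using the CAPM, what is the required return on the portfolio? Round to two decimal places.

3.63%

β_Yardley = 0.00577 / 0.01296 = 0.4452
β_Galt = 0.01097 / 0.01296 = 0.8465
β_Eskola = 0.00839 / 0.01296 = 0.6474
β_Norwood = 0.01480 / 0.01296 = 1.1420
β_P = Σ w_i β_i = 0.26×0.4452 + 0.30×0.8465 + 0.18×0.6474 + 0.26×1.1420 = 0.7832
MRP = 4.30% − 1.19% = 3.11%
E(R_P) = R_f + β_P × MRP = 1.19% + 0.7832 × 3.11% = 3.63%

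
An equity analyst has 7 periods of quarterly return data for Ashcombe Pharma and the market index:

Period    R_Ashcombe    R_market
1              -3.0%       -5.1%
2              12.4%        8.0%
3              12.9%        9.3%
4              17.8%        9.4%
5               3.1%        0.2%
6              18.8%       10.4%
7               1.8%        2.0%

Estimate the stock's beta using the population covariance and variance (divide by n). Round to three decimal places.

1.380

Mean R_i = (-3.0 + 12.4 + 12.9 + 17.8 + 3.1 + 18.8 + 1.8) / 7 = 9.1143%
Mean R_m = (-5.1 + 8.0 + 9.3 + 9.4 + 0.2 + 10.4 + 2.0) / 7 = 4.8857%
Σ(R_i − R̄_i)(R_m − R̄_m) = 289.8214  ⇒  Cov = 289.8214 / 7 = 41.4031
Σ(R_m − R̄_m)² = 209.9686  ⇒  Var(R_m) = 209.9686 / 7 = 29.9955
β = Cov / Var(R_m) = 41.4031 / 29.9955 = 1.3803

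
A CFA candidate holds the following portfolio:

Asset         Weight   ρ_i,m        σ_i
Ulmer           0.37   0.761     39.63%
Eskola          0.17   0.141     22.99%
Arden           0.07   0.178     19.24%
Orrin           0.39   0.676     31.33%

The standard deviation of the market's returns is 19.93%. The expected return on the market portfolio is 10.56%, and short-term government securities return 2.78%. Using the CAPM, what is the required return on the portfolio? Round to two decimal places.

10.67%

β_Ulmer = 0.761 × 39.63% / 19.93% = 1.5132
β_Eskola = 0.141 × 22.99% / 19.93% = 0.1626
β_Arden = 0.178 × 19.24% / 19.93% = 0.1718
β_Orrin = 0.676 × 31.33% / 19.93% = 1.0627
β_P = Σ w_i β_i = 0.37×1.5132 + 0.17×0.1626 + 0.07×0.1718 + 0.39×1.0627 = 1.0140
MRP = 10.56% − 2.78% = 7.78%
E(R_P) = R_f + β_P × MRP = 2.78% + 1.0140 × 7.78% = 10.67%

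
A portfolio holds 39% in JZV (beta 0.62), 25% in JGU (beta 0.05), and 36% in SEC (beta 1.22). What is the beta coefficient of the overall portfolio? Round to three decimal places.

0.694

β_P = Σ w_i β_i = 0.39×0.62 + 0.25×0.05 + 0.36×1.22 = 0.6935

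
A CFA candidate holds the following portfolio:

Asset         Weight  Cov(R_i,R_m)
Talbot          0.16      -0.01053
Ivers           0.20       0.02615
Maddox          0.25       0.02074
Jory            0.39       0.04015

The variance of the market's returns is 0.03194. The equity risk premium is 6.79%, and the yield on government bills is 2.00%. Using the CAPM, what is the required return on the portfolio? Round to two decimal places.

7.18%

β_Talbot = -0.01053 / 0.03194 = -0.3297
β_Ivers = 0.02615 / 0.03194 = 0.8187
β_Maddox = 0.02074 / 0.03194 = 0.6493
β_Jory = 0.04015 / 0.03194 = 1.2570
β_P = Σ w_i β_i = 0.16×-0.3297 + 0.20×0.8187 + 0.25×0.6493 + 0.39×1.2570 = 0.7635
E(R_P) = R_f + β_P × MRP = 2.00% + 0.7635 × 6.79% = 7.18%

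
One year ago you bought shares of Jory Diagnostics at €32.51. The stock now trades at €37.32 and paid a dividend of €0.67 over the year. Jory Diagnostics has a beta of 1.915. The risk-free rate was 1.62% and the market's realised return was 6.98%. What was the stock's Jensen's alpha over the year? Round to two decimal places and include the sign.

Realised HPR = (P1 + D1 − P0) / P0 = (37.32 + 0.67 − 32.51) / 32.51 = 5.48 / 32.51 = 16.8564%
MRP = 6.98% − 1.62% = 5.36%
CAPM required = R_f + β·MRP = 1.62% + 1.915 × 5.36% = 11.88440%
α = realised − required = 16.8564% − 11.88440% = +4.97%

+4.97%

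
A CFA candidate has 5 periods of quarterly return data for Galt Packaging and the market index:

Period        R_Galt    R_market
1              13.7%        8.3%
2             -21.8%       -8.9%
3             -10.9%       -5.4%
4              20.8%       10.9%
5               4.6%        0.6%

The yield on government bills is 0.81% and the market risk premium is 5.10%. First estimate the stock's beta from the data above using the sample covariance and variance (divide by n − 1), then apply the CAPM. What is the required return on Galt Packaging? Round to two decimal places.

Mean R_i = (13.7 − 21.8 − 10.9 + 20.8 + 4.6) / 5 = 1.2800%
Mean R_m = (8.3 − 8.9 − 5.4 + 10.9 + 0.6) / 5 = 1.1000%
Σ(R_i − R̄_i)(R_m − R̄_m) = 589.0300  ⇒  Cov = 589.0300 / 4 = 147.2575
Σ(R_m − R̄_m)² = 290.3800  ⇒  Var(R_m) = 290.3800 / 4 = 72.5950
β = Cov / Var(R_m) = 147.2575 / 72.5950 = 2.0285
E(R) = R_f + β × MRP = 0.81% + 2.0285 × 5.10% = 11.16%

11.16%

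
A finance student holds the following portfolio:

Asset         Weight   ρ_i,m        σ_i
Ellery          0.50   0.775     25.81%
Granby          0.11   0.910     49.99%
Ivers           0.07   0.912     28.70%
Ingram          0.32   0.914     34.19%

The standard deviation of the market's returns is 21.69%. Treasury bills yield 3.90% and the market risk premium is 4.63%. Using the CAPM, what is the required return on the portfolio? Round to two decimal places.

9.63%

β_Ellery = 0.775 × 25.81% / 21.69% = 0.9222
β_Granby = 0.910 × 49.99% / 21.69% = 2.0973
β_Ivers = 0.912 × 28.70% / 21.69% = 1.2067
β_Ingram = 0.914 × 34.19% / 21.69% = 1.4407
β_P = Σ w_i β_i = 0.50×0.9222 + 0.11×2.0973 + 0.07×1.2067 + 0.32×1.4407 = 1.2373
E(R_P) = R_f + β_P × MRP = 3.90% + 1.2373 × 4.63% = 9.63%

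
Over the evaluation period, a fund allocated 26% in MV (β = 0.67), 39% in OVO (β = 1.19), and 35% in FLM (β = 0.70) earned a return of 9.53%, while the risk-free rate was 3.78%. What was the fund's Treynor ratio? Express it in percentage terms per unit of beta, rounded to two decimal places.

β_P = 0.26×0.67 + 0.39×1.19 + 0.35×0.70 = 0.8833
Treynor = (R_P − R_f) / β_P = (9.53% − 3.78%) / 0.8833 = 5.75% / 0.8833 = 6.51%

6.51%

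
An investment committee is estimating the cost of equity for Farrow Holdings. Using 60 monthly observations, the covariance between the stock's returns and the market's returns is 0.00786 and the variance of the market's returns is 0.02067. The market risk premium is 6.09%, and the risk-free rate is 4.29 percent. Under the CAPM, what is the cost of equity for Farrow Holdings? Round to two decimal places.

β = Cov(R_i, R_m) / Var(R_m) = 0.00786 / 0.02067 = 0.3803
E(R) = R_f + β × MRP = 4.29% + 0.3803 × 6.09% = 6.61%

6.61%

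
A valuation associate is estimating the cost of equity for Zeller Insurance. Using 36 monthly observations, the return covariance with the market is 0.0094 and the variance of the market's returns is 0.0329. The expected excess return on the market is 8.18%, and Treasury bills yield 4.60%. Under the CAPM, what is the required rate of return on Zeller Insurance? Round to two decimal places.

β = Cov(R_i, R_m) / Var(R_m) = 0.0094 / 0.0329 = 0.2857
E(R) = R_f + β × MRP = 4.60% + 0.2857 × 8.18% = 6.94%

6.94%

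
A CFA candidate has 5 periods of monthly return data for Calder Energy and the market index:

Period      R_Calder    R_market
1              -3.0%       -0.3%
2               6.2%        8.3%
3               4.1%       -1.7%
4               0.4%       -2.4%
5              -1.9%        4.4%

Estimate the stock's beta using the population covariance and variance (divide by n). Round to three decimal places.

0.318

Mean R_i = (-3.0 + 6.2 + 4.1 + 0.4 − 1.9) / 5 = 1.1600%
Mean R_m = (-0.3 + 8.3 − 1.7 − 2.4 + 4.4) / 5 = 1.6600%
Σ(R_i − R̄_i)(R_m − R̄_m) = 26.4420  ⇒  Cov = 26.4420 / 5 = 5.2884
Σ(R_m − R̄_m)² = 83.2120  ⇒  Var(R_m) = 83.2120 / 5 = 16.6424
β = Cov / Var(R_m) = 5.2884 / 16.6424 = 0.3178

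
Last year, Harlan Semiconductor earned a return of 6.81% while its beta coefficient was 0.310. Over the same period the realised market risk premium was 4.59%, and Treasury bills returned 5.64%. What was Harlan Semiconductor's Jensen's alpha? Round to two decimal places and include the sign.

CAPM benchmark = R_f + β(R_m − R_f) = 5.64% + 0.310 × 4.59% = 7.06290%
α = actual − benchmark = 6.81% − 7.06290% = -0.25%

-0.25%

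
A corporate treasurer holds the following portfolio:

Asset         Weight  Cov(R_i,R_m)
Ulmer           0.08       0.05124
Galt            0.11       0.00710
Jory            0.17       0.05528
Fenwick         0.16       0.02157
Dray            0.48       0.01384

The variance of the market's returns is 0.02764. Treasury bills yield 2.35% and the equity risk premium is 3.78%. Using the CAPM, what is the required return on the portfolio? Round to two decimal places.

β_Ulmer = 0.05124 / 0.02764 = 1.8538
β_Galt = 0.00710 / 0.02764 = 0.2569
β_Jory = 0.05528 / 0.02764 = 2.0000
β_Fenwick = 0.02157 / 0.02764 = 0.7804
β_Dray = 0.01384 / 0.02764 = 0.5007
β_P = Σ w_i β_i = 0.08×1.8538 + 0.11×0.2569 + 0.17×2.0000 + 0.16×0.7804 + 0.48×0.5007 = 0.8818
E(R_P) = R_f + β_P × MRP = 2.35% + 0.8818 × 3.78% = 5.68%

5.68%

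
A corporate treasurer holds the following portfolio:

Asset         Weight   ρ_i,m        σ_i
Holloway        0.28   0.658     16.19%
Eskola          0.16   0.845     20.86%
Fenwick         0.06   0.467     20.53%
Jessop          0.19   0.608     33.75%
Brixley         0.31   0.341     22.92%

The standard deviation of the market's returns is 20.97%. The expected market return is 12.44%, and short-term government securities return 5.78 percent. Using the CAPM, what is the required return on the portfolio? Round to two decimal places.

β_Holloway = 0.658 × 16.19% / 20.97% = 0.5080
β_Eskola = 0.845 × 20.86% / 20.97% = 0.8406
β_Fenwick = 0.467 × 20.53% / 20.97% = 0.4572
β_Jessop = 0.608 × 33.75% / 20.97% = 0.9785
β_Brixley = 0.341 × 22.92% / 20.97% = 0.3727
β_P = Σ w_i β_i = 0.28×0.5080 + 0.16×0.8406 + 0.06×0.4572 + 0.19×0.9785 + 0.31×0.3727 = 0.6056
MRP = 12.44% − 5.78% = 6.66%
E(R_P) = R_f + β_P × MRP = 5.78% + 0.6056 × 6.66% = 9.81%

9.81%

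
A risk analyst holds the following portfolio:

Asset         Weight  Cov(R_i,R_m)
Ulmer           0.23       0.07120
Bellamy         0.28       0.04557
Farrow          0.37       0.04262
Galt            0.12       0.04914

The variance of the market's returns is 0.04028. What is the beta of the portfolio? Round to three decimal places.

β_Ulmer = 0.07120 / 0.04028 = 1.7676
β_Bellamy = 0.04557 / 0.04028 = 1.1313
β_Farrow = 0.04262 / 0.04028 = 1.0581
β_Galt = 0.04914 / 0.04028 = 1.2200
β_P = Σ w_i β_i = 0.23×1.7676 + 0.28×1.1313 + 0.37×1.0581 + 0.12×1.2200 = 1.2612

1.261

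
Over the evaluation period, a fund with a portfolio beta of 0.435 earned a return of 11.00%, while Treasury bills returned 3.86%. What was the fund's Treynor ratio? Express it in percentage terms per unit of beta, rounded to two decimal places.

Treynor = (R_P − R_f) / β_P = (11.00% − 3.86%) / 0.4350 = 7.14% / 0.4350 = 16.41%

16.41%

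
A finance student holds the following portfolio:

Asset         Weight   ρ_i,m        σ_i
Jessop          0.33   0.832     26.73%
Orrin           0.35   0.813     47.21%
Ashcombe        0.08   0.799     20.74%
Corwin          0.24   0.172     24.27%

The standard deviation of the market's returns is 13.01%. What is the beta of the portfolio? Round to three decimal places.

1.776

β_Jessop = 0.832 × 26.73% / 13.01% = 1.7094
β_Orrin = 0.813 × 47.21% / 13.01% = 2.9502
β_Ashcombe = 0.799 × 20.74% / 13.01% = 1.2737
β_Corwin = 0.172 × 24.27% / 13.01% = 0.3209
β_P = Σ w_i β_i = 0.33×1.7094 + 0.35×2.9502 + 0.08×1.2737 + 0.24×0.3209 = 1.7756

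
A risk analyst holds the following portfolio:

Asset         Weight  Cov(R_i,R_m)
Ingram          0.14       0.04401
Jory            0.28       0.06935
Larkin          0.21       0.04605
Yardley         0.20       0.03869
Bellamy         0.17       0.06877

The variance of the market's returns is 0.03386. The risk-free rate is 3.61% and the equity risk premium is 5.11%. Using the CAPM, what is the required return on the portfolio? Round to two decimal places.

β_Ingram = 0.04401 / 0.03386 = 1.2998
β_Jory = 0.06935 / 0.03386 = 2.0481
β_Larkin = 0.04605 / 0.03386 = 1.3600
β_Yardley = 0.03869 / 0.03386 = 1.1426
β_Bellamy = 0.06877 / 0.03386 = 2.0310
β_P = Σ w_i β_i = 0.14×1.2998 + 0.28×2.0481 + 0.21×1.3600 + 0.20×1.1426 + 0.17×2.0310 = 1.6148
E(R_P) = R_f + β_P × MRP = 3.61% + 1.6148 × 5.11% = 11.86%

11.86%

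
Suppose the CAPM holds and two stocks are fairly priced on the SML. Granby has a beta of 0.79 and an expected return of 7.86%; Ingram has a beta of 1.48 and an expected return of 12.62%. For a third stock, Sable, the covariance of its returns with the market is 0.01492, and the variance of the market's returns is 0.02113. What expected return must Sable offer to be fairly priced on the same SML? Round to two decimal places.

MRP = (12.62% − 7.86%) / (1.48 − 0.79) = 6.8986%
R_f = 7.86% − 0.79 × 6.8986% = 2.4101%
β_Sable = Cov / Var(R_m) = 0.01492 / 0.02113 = 0.7061
E(R_Sable) = R_f + β × MRP = 2.4101% + 0.7061 × 6.8986% = 7.28%

7.28%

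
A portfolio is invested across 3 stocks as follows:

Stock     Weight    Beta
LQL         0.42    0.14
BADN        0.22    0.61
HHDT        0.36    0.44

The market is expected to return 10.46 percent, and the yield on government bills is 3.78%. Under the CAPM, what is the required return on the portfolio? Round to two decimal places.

6.13%

β_P = Σ w_i β_i = 0.42×0.14 + 0.22×0.61 + 0.36×0.44 = 0.3514
MRP = 10.46% − 3.78% = 6.68%
E(R_P) = R_f + β_P × MRP = 3.78% + 0.3514 × 6.68% = 6.13%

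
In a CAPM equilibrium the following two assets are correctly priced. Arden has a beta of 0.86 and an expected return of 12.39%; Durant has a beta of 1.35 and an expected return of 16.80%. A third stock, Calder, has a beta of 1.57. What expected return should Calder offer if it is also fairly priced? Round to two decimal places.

18.78%

MRP (SML slope) = (16.80% − 12.39%) / (1.35 − 0.86) = 4.41% / 0.49 = 9.0000%
R_f (intercept) = 12.39% − 0.86 × 9.0000% = 4.6500%
E(R_Calder) = R_f + β × MRP = 4.6500% + 1.57 × 9.0000% = 18.78%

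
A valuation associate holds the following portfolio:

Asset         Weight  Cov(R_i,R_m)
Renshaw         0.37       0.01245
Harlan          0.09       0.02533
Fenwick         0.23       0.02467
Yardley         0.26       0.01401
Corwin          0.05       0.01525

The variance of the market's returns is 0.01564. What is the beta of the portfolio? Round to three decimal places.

1.085

β_Renshaw = 0.01245 / 0.01564 = 0.7960
β_Harlan = 0.02533 / 0.01564 = 1.6196
β_Fenwick = 0.02467 / 0.01564 = 1.5774
β_Yardley = 0.01401 / 0.01564 = 0.8958
β_Corwin = 0.01525 / 0.01564 = 0.9751
β_P = Σ w_i β_i = 0.37×0.7960 + 0.09×1.6196 + 0.23×1.5774 + 0.26×0.8958 + 0.05×0.9751 = 1.0847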